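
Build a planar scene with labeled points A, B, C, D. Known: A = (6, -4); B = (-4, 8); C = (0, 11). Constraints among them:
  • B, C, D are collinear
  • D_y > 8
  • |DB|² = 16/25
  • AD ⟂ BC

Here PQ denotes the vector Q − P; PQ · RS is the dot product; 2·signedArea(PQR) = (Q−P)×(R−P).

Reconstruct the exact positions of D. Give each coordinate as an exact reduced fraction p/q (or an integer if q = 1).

D = (-84/25, 212/25)

1. D_x = -84/25  [B, C, D are collinear ∩ AD ⟂ BC]
2. D_y = 212/25  [B, C, D are collinear ∩ AD ⟂ BC]
   → D = (-84/25, 212/25)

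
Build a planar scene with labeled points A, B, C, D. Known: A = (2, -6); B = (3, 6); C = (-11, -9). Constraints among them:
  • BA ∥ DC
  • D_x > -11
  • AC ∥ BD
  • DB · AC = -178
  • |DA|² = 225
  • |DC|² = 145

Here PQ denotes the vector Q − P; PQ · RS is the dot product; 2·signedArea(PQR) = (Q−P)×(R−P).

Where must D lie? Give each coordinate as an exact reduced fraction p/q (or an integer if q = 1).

1. D_x = -10  [BA ∥ DC ∩ AC ∥ BD]
2. D_y = 3  [BA ∥ DC ∩ AC ∥ BD]
   → D = (-10, 3)

D = (-10, 3)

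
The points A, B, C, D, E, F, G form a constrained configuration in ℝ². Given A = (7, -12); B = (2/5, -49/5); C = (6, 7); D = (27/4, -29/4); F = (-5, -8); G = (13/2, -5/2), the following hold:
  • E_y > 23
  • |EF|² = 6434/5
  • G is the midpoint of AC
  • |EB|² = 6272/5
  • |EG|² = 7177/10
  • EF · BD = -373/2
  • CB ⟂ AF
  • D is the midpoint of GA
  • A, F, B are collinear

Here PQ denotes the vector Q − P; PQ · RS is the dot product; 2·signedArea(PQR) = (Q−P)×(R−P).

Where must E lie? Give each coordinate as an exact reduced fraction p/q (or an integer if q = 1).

1. E_x = 58/5  [line -127/20·x + -51/20·y + 2687/20 = 0 ∩ |EF|² = 6434/5]
2. E_y = 119/5  [line -127/20·x + -51/20·y + 2687/20 = 0 ∩ |EF|² = 6434/5]
   → E = (58/5, 119/5)

E = (58/5, 119/5)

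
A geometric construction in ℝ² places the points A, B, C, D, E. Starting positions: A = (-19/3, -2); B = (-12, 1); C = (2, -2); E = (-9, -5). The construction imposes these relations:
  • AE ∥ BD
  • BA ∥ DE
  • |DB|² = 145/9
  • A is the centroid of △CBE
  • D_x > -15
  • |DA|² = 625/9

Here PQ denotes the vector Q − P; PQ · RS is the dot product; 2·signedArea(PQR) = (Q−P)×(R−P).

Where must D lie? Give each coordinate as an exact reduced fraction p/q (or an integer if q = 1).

D = (-44/3, -2)

1. D_x = -44/3  [BA ∥ DE ∩ AE ∥ BD]
2. D_y = -2  [BA ∥ DE ∩ AE ∥ BD]
   → D = (-44/3, -2)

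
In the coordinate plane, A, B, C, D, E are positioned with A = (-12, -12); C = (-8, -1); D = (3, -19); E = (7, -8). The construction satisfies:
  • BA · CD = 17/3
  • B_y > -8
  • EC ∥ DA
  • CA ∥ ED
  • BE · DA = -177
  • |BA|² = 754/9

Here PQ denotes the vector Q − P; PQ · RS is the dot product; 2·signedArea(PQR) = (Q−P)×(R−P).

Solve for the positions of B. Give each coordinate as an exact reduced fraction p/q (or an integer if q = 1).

B = (-13/3, -7)

1. B_x = -13/3  [BA · CD = 17/3 ∩ BE · DA = -177]
2. B_y = -7  [BA · CD = 17/3 ∩ BE · DA = -177]
   → B = (-13/3, -7)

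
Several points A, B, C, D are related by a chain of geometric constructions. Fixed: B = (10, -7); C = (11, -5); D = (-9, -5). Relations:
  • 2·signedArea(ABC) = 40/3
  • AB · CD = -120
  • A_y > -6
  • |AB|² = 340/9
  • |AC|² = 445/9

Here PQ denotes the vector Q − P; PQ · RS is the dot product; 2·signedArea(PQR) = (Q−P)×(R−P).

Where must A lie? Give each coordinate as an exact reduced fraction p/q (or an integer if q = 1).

A = (4, -17/3)

1. A_x = 4  [AB · CD = -120 ∩ 2·signedArea(ABC) = 40/3]
2. A_y = -17/3  [AB · CD = -120 ∩ 2·signedArea(ABC) = 40/3]
   → A = (4, -17/3)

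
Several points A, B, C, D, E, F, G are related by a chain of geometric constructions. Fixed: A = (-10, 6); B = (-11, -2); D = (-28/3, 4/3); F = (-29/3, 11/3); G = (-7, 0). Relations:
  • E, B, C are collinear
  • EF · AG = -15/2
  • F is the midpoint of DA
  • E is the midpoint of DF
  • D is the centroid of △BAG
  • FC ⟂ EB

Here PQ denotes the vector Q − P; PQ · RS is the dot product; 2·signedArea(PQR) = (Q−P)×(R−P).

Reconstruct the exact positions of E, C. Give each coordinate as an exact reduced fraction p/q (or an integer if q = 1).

1. E_x = -19/2  [E is the midpoint of DF]
2. E_y = 5/2  [E is the midpoint of DF]
   → E = (-19/2, 5/2)
3. C_x = -55/6  [E, B, C are collinear ∩ FC ⟂ EB]
4. C_y = 7/2  [E, B, C are collinear ∩ FC ⟂ EB]
   → C = (-55/6, 7/2)

C = (-55/6, 7/2)
E = (-19/2, 5/2)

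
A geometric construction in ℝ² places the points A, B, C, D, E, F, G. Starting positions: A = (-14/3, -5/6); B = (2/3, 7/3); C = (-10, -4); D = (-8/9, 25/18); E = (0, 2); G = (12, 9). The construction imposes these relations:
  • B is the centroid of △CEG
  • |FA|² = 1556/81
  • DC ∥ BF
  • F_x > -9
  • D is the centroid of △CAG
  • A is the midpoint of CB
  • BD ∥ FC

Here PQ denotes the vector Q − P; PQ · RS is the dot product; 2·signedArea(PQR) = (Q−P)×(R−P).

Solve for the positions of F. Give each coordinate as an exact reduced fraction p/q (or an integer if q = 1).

F = (-76/9, -55/18)

1. F_x = -76/9  [BD ∥ FC ∩ DC ∥ BF]
2. F_y = -55/18  [BD ∥ FC ∩ DC ∥ BF]
   → F = (-76/9, -55/18)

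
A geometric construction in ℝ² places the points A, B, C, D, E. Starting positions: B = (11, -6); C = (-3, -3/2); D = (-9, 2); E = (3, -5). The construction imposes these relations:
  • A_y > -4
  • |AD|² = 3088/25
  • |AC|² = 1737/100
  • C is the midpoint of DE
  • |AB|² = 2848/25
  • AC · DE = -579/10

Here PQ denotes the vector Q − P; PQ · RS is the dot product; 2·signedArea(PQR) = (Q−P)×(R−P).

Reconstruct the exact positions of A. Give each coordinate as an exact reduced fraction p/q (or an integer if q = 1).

1. A_x = 3/5  [line -12·x + 7·y + 162/5 = 0 ∩ |AC|² = 1737/100]
2. A_y = -18/5  [line -12·x + 7·y + 162/5 = 0 ∩ |AC|² = 1737/100]
   → A = (3/5, -18/5)

A = (3/5, -18/5)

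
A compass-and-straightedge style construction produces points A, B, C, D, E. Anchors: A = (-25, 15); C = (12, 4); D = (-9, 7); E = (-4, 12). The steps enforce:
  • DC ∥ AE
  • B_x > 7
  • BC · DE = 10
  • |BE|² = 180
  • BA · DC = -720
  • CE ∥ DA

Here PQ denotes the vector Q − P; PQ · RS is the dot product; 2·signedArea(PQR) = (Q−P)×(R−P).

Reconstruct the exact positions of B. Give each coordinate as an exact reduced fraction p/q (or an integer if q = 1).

B = (8, 6)

1. B_x = 8  [BA · DC = -720 ∩ BC · DE = 10]
2. B_y = 6  [BA · DC = -720 ∩ BC · DE = 10]
   → B = (8, 6)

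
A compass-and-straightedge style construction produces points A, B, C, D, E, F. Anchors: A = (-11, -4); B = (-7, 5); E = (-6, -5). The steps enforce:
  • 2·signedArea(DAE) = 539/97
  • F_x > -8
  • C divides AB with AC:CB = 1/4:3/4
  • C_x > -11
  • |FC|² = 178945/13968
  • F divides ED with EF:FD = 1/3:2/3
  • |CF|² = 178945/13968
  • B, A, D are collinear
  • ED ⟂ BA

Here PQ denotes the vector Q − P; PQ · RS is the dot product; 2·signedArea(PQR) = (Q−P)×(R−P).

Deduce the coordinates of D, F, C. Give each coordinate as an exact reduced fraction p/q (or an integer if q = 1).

1. D_x = -1023/97  [B, A, D are collinear ∩ ED ⟂ BA]
2. D_y = -289/97  [B, A, D are collinear ∩ ED ⟂ BA]
   → D = (-1023/97, -289/97)
3. F_x = -729/97  [F divides ED with EF:FD = 1/3:2/3]
4. F_y = -1259/291  [F divides ED with EF:FD = 1/3:2/3]
   → F = (-729/97, -1259/291)
5. C_x = -10  [C divides AB with AC:CB = 1/4:3/4]
6. C_y = -7/4  [C divides AB with AC:CB = 1/4:3/4]
   → C = (-10, -7/4)

C = (-10, -7/4)
D = (-1023/97, -289/97)
F = (-729/97, -1259/291)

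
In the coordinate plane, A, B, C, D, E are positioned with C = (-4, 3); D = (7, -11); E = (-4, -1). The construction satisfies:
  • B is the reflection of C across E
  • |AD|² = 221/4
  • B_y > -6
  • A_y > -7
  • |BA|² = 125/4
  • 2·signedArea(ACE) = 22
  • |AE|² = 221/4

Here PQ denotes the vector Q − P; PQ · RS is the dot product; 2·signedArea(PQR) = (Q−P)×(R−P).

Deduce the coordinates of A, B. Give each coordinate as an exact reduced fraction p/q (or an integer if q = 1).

1. A_x = 3/2  [2·signedArea(ACE) = 22]
2. A_y = -6  [|AD|² = 221/4]
   → A = (3/2, -6)
3. B_x = -4  [B is the reflection of C across E]
4. B_y = -5  [B is the reflection of C across E]
   → B = (-4, -5)

A = (3/2, -6)
B = (-4, -5)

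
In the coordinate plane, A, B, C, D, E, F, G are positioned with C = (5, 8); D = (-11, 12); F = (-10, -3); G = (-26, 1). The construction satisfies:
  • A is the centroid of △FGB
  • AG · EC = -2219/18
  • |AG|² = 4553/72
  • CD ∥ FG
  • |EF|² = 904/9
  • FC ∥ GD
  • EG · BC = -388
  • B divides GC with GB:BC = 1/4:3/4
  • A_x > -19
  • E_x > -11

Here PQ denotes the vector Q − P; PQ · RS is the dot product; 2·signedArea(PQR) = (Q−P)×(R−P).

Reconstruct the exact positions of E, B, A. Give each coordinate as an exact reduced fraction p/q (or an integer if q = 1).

A = (-217/12, 1/4)
B = (-73/4, 11/4)
E = (-32/3, 7)

1. B_x = -73/4  [B divides GC with GB:BC = 1/4:3/4]
2. B_y = 11/4  [B divides GC with GB:BC = 1/4:3/4]
   → B = (-73/4, 11/4)
3. A_x = -217/12  [A is the centroid of △FGB]
4. A_y = 1/4  [A is the centroid of △FGB]
   → A = (-217/12, 1/4)
5. E_x = -32/3  [EG · BC = -388 ∩ AG · EC = -2219/18]
6. E_y = 7  [EG · BC = -388 ∩ AG · EC = -2219/18]
   → E = (-32/3, 7)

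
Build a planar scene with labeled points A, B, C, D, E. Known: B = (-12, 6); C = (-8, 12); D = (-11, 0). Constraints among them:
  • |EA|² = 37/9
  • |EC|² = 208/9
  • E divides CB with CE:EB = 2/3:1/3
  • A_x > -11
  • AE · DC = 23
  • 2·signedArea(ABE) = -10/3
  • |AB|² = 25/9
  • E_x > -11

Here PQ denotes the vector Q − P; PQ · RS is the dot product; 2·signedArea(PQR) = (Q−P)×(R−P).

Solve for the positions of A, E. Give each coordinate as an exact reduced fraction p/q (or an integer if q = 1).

1. E_x = -32/3  [E divides CB with CE:EB = 2/3:1/3]
2. E_y = 8  [E divides CB with CE:EB = 2/3:1/3]
   → E = (-32/3, 8)
3. A_x = -31/3  [2·signedArea(ABE) = -10/3 ∩ AE · DC = 23]
4. A_y = 6  [2·signedArea(ABE) = -10/3 ∩ AE · DC = 23]
   → A = (-31/3, 6)

A = (-31/3, 6)
E = (-32/3, 8)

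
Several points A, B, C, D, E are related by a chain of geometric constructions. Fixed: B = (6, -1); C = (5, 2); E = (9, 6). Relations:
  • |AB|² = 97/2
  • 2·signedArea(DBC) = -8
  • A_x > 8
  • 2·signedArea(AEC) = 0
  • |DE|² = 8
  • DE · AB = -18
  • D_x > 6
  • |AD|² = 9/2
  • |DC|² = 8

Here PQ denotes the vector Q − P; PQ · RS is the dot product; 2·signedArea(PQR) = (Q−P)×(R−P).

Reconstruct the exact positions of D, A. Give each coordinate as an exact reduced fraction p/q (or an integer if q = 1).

A = (17/2, 11/2)
D = (7, 4)

1. A_x = 17/2  [line 4·x + -4·y + -12 = 0 ∩ |AB|² = 97/2]
2. A_y = 11/2  [line 4·x + -4·y + -12 = 0 ∩ |AB|² = 97/2]
   → A = (17/2, 11/2)
3. D_x = 7  [2·signedArea(DBC) = -8 ∩ DE · AB = -18]
4. D_y = 4  [2·signedArea(DBC) = -8 ∩ DE · AB = -18]
   → D = (7, 4)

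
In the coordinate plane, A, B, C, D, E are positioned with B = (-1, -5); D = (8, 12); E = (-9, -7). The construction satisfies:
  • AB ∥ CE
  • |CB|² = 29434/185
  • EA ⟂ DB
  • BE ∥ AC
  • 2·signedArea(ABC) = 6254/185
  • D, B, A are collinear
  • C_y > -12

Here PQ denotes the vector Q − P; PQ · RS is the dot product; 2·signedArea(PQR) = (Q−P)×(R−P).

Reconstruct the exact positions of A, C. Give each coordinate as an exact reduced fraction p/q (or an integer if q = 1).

A = (-662/185, -1826/185)
C = (-2142/185, -2196/185)

1. A_x = -662/185  [D, B, A are collinear ∩ EA ⟂ DB]
2. A_y = -1826/185  [D, B, A are collinear ∩ EA ⟂ DB]
   → A = (-662/185, -1826/185)
3. C_x = -2142/185  [AB ∥ CE ∩ BE ∥ AC]
4. C_y = -2196/185  [AB ∥ CE ∩ BE ∥ AC]
   → C = (-2142/185, -2196/185)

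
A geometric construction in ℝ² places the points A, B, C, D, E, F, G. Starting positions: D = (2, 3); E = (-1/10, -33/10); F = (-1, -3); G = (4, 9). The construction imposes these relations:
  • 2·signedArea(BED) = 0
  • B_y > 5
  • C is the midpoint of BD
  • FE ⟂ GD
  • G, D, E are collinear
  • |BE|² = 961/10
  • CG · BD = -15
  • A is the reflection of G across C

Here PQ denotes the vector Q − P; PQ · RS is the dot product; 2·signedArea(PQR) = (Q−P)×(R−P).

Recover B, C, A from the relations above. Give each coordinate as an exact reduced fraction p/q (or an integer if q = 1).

A = (1, 0)
B = (3, 6)
C = (5/2, 9/2)

1. B_x = 3  [line -63/10·x + 21/10·y + 63/10 = 0 ∩ |BE|² = 961/10]
2. B_y = 6  [line -63/10·x + 21/10·y + 63/10 = 0 ∩ |BE|² = 961/10]
   → B = (3, 6)
3. C_x = 5/2  [C is the midpoint of BD]
4. C_y = 9/2  [C is the midpoint of BD]
   → C = (5/2, 9/2)
5. A_x = 1  [A is the reflection of G across C]
6. A_y = 0  [A is the reflection of G across C]
   → A = (1, 0)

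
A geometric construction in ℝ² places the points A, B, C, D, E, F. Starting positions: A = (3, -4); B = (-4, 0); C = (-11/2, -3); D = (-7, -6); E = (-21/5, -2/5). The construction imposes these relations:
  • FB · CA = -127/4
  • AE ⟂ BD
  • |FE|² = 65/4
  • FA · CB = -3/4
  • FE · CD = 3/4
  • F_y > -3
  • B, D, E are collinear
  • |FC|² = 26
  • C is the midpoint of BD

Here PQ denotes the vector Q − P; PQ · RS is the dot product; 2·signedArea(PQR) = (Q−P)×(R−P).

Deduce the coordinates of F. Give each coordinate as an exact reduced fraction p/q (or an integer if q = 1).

F = (-1/2, -2)

1. F_x = -1/2  [FB · CA = -127/4 ∩ FE · CD = 3/4]
2. F_y = -2  [FB · CA = -127/4 ∩ FE · CD = 3/4]
   → F = (-1/2, -2)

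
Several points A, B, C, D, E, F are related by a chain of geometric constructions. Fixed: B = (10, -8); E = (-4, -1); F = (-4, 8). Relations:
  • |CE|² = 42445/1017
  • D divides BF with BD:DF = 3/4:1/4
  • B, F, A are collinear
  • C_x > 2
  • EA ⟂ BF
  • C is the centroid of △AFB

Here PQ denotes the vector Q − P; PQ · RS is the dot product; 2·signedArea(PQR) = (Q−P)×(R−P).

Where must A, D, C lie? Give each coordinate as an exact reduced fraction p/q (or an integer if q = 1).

A = (52/113, 328/113)
C = (730/339, 328/339)
D = (-1/2, 4)

1. A_x = 52/113  [B, F, A are collinear ∩ EA ⟂ BF]
2. A_y = 328/113  [B, F, A are collinear ∩ EA ⟂ BF]
   → A = (52/113, 328/113)
3. D_x = -1/2  [D divides BF with BD:DF = 3/4:1/4]
4. D_y = 4  [D divides BF with BD:DF = 3/4:1/4]
   → D = (-1/2, 4)
5. C_x = 730/339  [C is the centroid of △AFB]
6. C_y = 328/339  [C is the centroid of △AFB]
   → C = (730/339, 328/339)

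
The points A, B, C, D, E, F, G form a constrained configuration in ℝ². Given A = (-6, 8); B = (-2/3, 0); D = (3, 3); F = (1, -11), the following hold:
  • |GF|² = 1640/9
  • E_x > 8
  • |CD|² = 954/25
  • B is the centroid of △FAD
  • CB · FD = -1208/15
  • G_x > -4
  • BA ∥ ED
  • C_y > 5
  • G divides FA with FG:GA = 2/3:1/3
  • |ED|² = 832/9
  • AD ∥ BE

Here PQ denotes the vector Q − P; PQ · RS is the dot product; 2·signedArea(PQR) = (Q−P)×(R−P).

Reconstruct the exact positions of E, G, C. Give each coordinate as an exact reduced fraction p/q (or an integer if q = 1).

C = (-12/5, 6)
E = (25/3, -5)
G = (-11/3, 5/3)

1. E_x = 25/3  [BA ∥ ED ∩ AD ∥ BE]
2. E_y = -5  [BA ∥ ED ∩ AD ∥ BE]
   → E = (25/3, -5)
3. G_x = -11/3  [G divides FA with FG:GA = 2/3:1/3]
4. G_y = 5/3  [G divides FA with FG:GA = 2/3:1/3]
   → G = (-11/3, 5/3)
5. C_x = -12/5  [line -2·x + -14·y + 396/5 = 0 ∩ |CD|² = 954/25]
6. C_y = 6  [line -2·x + -14·y + 396/5 = 0 ∩ |CD|² = 954/25]
   → C = (-12/5, 6)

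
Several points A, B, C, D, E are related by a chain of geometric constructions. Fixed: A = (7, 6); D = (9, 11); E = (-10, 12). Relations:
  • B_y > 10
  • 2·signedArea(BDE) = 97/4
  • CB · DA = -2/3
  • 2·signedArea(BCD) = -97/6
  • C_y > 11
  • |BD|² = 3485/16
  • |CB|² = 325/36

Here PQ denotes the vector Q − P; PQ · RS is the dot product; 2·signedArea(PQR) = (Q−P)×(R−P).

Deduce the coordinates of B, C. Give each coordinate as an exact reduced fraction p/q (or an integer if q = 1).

B = (-23/4, 21/2)
C = (-103/12, 23/2)

1. B_x = -23/4  [line -1·x + -19·y + 775/4 = 0 ∩ |BD|² = 3485/16]
2. B_y = 21/2  [line -1·x + -19·y + 775/4 = 0 ∩ |BD|² = 3485/16]
   → B = (-23/4, 21/2)
3. C_x = -103/12  [2·signedArea(BCD) = -97/6 ∩ CB · DA = -2/3]
4. C_y = 23/2  [2·signedArea(BCD) = -97/6 ∩ CB · DA = -2/3]
   → C = (-103/12, 23/2)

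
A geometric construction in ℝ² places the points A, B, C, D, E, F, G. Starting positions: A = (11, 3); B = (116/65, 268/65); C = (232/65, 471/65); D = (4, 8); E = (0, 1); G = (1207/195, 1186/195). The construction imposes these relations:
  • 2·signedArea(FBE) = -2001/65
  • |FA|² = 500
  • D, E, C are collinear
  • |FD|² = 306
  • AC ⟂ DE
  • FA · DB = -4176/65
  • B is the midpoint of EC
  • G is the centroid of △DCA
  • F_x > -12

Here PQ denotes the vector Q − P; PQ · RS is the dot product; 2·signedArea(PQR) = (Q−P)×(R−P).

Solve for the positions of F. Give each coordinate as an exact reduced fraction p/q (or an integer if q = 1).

1. F_x = -11  [2·signedArea(FBE) = -2001/65 ∩ FA · DB = -4176/65]
2. F_y = -1  [2·signedArea(FBE) = -2001/65 ∩ FA · DB = -4176/65]
   → F = (-11, -1)

F = (-11, -1)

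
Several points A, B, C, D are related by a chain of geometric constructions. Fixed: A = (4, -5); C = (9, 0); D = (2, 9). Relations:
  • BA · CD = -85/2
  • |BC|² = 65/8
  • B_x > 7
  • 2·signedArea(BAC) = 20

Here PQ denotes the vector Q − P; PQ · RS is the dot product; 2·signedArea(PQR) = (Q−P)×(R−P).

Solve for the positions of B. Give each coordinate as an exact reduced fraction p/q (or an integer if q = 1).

1. B_x = 29/4  [2·signedArea(BAC) = 20 ∩ BA · CD = -85/2]
2. B_y = 9/4  [2·signedArea(BAC) = 20 ∩ BA · CD = -85/2]
   → B = (29/4, 9/4)

B = (29/4, 9/4)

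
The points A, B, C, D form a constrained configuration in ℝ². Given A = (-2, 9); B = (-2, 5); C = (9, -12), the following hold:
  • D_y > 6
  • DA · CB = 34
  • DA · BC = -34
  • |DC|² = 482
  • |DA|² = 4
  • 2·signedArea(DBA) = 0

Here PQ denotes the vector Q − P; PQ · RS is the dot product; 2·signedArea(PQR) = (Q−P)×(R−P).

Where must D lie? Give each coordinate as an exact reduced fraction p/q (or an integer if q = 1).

D = (-2, 7)

1. D_x = -2  [2·signedArea(DBA) = 0 ∩ DA · BC = -34]
2. D_y = 7  [2·signedArea(DBA) = 0 ∩ DA · BC = -34]
   → D = (-2, 7)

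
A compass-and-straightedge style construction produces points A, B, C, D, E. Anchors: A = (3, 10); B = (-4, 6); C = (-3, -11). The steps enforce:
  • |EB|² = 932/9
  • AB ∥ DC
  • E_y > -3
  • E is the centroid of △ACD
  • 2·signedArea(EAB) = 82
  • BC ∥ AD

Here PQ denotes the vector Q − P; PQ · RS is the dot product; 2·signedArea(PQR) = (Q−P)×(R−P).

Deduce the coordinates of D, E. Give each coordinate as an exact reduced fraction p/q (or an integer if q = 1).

D = (4, -7)
E = (4/3, -8/3)

1. D_x = 4  [AB ∥ DC ∩ BC ∥ AD]
2. D_y = -7  [AB ∥ DC ∩ BC ∥ AD]
   → D = (4, -7)
3. E_x = 4/3  [E is the centroid of △ACD]
4. E_y = -8/3  [E is the centroid of △ACD]
   → E = (4/3, -8/3)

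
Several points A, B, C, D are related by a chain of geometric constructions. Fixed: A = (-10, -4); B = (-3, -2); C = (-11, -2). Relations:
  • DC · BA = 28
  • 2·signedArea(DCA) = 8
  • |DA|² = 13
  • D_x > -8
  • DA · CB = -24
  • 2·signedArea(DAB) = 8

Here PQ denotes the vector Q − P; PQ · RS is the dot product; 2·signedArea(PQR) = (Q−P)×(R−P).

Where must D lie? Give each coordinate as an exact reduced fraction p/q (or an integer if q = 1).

1. D_x = -7  [2·signedArea(DAB) = 8 ∩ DC · BA = 28]
2. D_y = -2  [2·signedArea(DAB) = 8 ∩ DC · BA = 28]
   → D = (-7, -2)

D = (-7, -2)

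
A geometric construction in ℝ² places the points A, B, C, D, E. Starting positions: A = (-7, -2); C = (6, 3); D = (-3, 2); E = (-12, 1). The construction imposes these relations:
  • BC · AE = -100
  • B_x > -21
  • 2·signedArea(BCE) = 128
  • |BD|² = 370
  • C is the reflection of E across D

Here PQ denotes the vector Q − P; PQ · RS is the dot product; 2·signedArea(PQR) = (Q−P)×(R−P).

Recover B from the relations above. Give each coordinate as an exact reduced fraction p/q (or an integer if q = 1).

B = (-20, -7)

1. B_x = -20  [BC · AE = -100 ∩ 2·signedArea(BCE) = 128]
2. B_y = -7  [BC · AE = -100 ∩ 2·signedArea(BCE) = 128]
   → B = (-20, -7)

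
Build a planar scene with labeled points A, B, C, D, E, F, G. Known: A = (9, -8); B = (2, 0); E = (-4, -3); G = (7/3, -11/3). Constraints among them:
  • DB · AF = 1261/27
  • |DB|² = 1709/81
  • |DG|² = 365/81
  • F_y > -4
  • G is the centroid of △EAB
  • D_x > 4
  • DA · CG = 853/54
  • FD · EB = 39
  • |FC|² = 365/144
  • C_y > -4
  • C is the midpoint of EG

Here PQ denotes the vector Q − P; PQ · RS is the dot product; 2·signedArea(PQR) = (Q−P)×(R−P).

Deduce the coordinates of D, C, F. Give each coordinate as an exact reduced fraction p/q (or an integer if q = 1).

C = (-5/6, -10/3)
D = (40/9, -35/9)
F = (-29/12, -19/6)

1. C_x = -5/6  [C is the midpoint of EG]
2. C_y = -10/3  [C is the midpoint of EG]
   → C = (-5/6, -10/3)
3. D_x = 40/9  [line -19/6·x + 1/3·y + 415/27 = 0 ∩ |DG|² = 365/81]
4. D_y = -35/9  [line -19/6·x + 1/3·y + 415/27 = 0 ∩ |DG|² = 365/81]
   → D = (40/9, -35/9)
5. F_x = -29/12  [DB · AF = 1261/27 ∩ FD · EB = 39]
6. F_y = -19/6  [DB · AF = 1261/27 ∩ FD · EB = 39]
   → F = (-29/12, -19/6)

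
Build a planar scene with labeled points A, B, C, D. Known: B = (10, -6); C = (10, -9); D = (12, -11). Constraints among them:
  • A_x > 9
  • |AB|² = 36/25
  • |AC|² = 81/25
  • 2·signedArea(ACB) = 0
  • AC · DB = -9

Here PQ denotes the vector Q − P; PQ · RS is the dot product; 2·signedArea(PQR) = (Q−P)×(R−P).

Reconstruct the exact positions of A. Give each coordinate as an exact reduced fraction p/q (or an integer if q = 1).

A = (10, -36/5)

1. A_x = 10  [2·signedArea(ACB) = 0 ∩ AC · DB = -9]
2. A_y = -36/5  [2·signedArea(ACB) = 0 ∩ AC · DB = -9]
   → A = (10, -36/5)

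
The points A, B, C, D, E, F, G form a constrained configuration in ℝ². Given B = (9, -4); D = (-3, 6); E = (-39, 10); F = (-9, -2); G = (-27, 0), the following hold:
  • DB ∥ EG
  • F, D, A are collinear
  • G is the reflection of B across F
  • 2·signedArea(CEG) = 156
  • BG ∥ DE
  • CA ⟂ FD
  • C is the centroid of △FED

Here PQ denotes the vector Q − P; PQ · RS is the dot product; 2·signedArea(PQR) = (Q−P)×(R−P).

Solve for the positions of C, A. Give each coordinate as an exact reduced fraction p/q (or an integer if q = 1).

A = (-217/25, -118/75)
C = (-17, 14/3)

1. C_x = -17  [C is the centroid of △FED]
2. C_y = 14/3  [C is the centroid of △FED]
   → C = (-17, 14/3)
3. A_x = -217/25  [F, D, A are collinear ∩ CA ⟂ FD]
4. A_y = -118/75  [F, D, A are collinear ∩ CA ⟂ FD]
   → A = (-217/25, -118/75)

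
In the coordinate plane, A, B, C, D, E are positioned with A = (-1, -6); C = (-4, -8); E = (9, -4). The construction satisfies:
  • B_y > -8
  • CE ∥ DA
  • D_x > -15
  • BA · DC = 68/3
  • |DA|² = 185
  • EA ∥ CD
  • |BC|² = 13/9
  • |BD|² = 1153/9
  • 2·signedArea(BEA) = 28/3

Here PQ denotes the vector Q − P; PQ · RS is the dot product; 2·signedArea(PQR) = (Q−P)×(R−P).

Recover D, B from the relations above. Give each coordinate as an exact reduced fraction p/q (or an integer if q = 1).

B = (-3, -22/3)
D = (-14, -10)

1. D_x = -14  [CE ∥ DA ∩ EA ∥ CD]
2. D_y = -10  [CE ∥ DA ∩ EA ∥ CD]
   → D = (-14, -10)
3. B_x = -3  [BA · DC = 68/3 ∩ 2·signedArea(BEA) = 28/3]
4. B_y = -22/3  [BA · DC = 68/3 ∩ 2·signedArea(BEA) = 28/3]
   → B = (-3, -22/3)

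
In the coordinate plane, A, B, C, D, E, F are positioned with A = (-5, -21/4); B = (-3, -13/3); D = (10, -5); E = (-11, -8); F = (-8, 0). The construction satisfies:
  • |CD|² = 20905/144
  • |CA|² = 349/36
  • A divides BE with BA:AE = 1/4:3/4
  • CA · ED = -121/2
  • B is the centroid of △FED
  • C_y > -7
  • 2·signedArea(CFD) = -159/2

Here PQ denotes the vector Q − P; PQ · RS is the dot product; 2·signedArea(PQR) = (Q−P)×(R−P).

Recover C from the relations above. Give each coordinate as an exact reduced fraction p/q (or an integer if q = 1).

C = (-2, -73/12)

1. C_x = -2  [2·signedArea(CFD) = -159/2 ∩ CA · ED = -121/2]
2. C_y = -73/12  [2·signedArea(CFD) = -159/2 ∩ CA · ED = -121/2]
   → C = (-2, -73/12)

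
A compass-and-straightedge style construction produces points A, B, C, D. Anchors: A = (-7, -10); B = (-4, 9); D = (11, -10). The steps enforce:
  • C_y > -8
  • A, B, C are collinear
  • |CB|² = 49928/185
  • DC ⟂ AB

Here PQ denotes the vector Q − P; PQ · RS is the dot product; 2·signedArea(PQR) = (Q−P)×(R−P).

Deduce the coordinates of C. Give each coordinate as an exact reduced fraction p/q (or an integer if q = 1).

C = (-1214/185, -1337/185)

1. C_x = -1214/185  [A, B, C are collinear ∩ DC ⟂ AB]
2. C_y = -1337/185  [A, B, C are collinear ∩ DC ⟂ AB]
   → C = (-1214/185, -1337/185)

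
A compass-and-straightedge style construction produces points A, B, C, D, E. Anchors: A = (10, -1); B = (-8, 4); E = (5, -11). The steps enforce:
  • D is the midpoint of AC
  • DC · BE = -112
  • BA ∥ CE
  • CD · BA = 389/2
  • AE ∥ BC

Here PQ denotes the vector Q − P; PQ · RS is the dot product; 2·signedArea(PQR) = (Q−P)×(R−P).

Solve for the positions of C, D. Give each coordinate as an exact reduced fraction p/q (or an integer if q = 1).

1. C_x = -13  [BA ∥ CE ∩ AE ∥ BC]
2. C_y = -6  [BA ∥ CE ∩ AE ∥ BC]
   → C = (-13, -6)
3. D_x = -3/2  [D is the midpoint of AC]
4. D_y = -7/2  [D is the midpoint of AC]
   → D = (-3/2, -7/2)

C = (-13, -6)
D = (-3/2, -7/2)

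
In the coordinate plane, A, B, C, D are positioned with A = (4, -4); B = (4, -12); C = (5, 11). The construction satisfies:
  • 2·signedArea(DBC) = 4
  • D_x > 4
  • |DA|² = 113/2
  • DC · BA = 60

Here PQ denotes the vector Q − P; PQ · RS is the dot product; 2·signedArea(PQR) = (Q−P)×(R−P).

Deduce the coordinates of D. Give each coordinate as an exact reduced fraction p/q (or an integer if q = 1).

D = (9/2, 7/2)

1. D_x = 9/2  [DC · BA = 60 ∩ 2·signedArea(DBC) = 4]
2. D_y = 7/2  [DC · BA = 60 ∩ 2·signedArea(DBC) = 4]
   → D = (9/2, 7/2)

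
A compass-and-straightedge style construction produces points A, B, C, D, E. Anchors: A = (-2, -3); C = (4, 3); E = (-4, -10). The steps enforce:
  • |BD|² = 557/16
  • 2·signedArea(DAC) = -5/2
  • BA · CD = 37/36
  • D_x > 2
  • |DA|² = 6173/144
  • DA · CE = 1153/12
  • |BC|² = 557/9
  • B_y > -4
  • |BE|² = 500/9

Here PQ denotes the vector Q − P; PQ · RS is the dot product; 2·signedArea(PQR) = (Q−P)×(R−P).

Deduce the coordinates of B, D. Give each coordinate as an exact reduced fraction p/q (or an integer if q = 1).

1. D_x = 17/6  [DA · CE = 1153/12 ∩ 2·signedArea(DAC) = -5/2]
2. D_y = 17/12  [DA · CE = 1153/12 ∩ 2·signedArea(DAC) = -5/2]
   → D = (17/6, 17/12)
3. B_x = -2/3  [line 7/6·x + 19/12·y + 109/18 = 0 ∩ |BE|² = 500/9]
4. B_y = -10/3  [line 7/6·x + 19/12·y + 109/18 = 0 ∩ |BE|² = 500/9]
   → B = (-2/3, -10/3)

B = (-2/3, -10/3)
D = (17/6, 17/12)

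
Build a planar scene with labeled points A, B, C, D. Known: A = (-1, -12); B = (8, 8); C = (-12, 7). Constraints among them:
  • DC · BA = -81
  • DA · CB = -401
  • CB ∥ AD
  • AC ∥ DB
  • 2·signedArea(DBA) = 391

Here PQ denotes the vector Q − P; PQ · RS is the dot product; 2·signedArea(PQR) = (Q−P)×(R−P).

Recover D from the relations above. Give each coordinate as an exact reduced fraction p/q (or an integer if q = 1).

D = (19, -11)

1. D_x = 19  [AC ∥ DB ∩ CB ∥ AD]
2. D_y = -11  [AC ∥ DB ∩ CB ∥ AD]
   → D = (19, -11)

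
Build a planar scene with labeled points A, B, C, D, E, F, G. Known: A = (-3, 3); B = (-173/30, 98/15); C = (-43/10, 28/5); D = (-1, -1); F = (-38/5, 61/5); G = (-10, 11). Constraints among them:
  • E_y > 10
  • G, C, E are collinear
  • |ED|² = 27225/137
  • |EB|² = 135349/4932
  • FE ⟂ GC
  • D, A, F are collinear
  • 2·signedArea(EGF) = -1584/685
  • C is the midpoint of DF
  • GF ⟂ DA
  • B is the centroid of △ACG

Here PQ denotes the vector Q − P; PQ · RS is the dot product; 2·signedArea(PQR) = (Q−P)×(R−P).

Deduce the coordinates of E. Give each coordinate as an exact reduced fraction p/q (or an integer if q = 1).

E = (-6394/685, 7103/685)

1. E_x = -6394/685  [G, C, E are collinear ∩ FE ⟂ GC]
2. E_y = 7103/685  [G, C, E are collinear ∩ FE ⟂ GC]
   → E = (-6394/685, 7103/685)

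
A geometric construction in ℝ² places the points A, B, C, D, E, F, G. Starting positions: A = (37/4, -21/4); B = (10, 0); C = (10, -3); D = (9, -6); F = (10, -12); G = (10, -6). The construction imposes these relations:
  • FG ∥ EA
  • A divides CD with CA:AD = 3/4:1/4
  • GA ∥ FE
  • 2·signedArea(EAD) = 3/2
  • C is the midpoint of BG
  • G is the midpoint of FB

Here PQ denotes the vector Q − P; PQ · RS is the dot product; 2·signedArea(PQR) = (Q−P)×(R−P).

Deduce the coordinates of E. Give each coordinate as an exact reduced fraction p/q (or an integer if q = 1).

1. E_x = 37/4  [FG ∥ EA ∩ GA ∥ FE]
2. E_y = -45/4  [FG ∥ EA ∩ GA ∥ FE]
   → E = (37/4, -45/4)

E = (37/4, -45/4)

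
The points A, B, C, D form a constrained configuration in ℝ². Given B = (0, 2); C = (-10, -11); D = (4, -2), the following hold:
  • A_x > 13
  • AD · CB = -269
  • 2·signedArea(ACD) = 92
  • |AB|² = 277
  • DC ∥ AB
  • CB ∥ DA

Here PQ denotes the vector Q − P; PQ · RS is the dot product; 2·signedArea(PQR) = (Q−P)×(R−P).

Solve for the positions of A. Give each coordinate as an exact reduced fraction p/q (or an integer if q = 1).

1. A_x = 14  [DC ∥ AB ∩ CB ∥ DA]
2. A_y = 11  [DC ∥ AB ∩ CB ∥ DA]
   → A = (14, 11)

A = (14, 11)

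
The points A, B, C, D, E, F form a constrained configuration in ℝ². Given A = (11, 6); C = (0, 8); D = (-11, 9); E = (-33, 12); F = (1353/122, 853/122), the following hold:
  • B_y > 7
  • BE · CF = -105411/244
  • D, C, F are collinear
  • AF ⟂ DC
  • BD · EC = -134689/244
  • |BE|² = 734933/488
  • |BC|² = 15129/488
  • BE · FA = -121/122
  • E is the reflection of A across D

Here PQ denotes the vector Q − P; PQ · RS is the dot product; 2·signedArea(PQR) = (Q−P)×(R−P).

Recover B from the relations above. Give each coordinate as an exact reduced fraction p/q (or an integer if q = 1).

B = (1353/244, 1829/244)

1. B_x = 1353/244  [BE · CF = -105411/244 ∩ BE · FA = -121/122]
2. B_y = 1829/244  [BE · CF = -105411/244 ∩ BE · FA = -121/122]
   → B = (1353/244, 1829/244)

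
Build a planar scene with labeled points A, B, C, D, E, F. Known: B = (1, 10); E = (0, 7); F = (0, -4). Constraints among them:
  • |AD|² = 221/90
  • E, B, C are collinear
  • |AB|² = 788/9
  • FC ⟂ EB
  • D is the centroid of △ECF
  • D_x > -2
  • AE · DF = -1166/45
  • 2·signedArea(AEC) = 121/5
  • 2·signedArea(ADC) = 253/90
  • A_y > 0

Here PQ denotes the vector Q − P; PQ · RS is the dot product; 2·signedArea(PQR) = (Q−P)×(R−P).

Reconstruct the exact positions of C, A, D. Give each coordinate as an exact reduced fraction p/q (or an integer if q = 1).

A = (1/3, 2/3)
C = (-33/10, -29/10)
D = (-11/10, 1/30)

1. C_x = -33/10  [E, B, C are collinear ∩ FC ⟂ EB]
2. C_y = -29/10  [E, B, C are collinear ∩ FC ⟂ EB]
   → C = (-33/10, -29/10)
3. D_x = -11/10  [D is the centroid of △ECF]
4. D_y = 1/30  [D is the centroid of △ECF]
   → D = (-11/10, 1/30)
5. A_x = 1/3  [2·signedArea(AEC) = 121/5 ∩ AE · DF = -1166/45]
6. A_y = 2/3  [2·signedArea(AEC) = 121/5 ∩ AE · DF = -1166/45]
   → A = (1/3, 2/3)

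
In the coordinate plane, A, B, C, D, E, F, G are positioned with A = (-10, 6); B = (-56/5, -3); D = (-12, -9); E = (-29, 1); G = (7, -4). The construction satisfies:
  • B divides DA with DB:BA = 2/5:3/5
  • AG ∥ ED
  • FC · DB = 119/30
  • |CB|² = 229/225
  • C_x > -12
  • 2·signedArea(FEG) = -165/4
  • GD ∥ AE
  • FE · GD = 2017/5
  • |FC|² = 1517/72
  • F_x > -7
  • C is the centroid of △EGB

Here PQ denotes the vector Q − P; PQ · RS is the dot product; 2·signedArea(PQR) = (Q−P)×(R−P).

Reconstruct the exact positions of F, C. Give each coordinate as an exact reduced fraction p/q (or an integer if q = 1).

1. F_x = -133/20  [FE · GD = 2017/5 ∩ 2·signedArea(FEG) = -165/4]
2. F_y = -13/4  [FE · GD = 2017/5 ∩ 2·signedArea(FEG) = -165/4]
   → F = (-133/20, -13/4)
3. C_x = -166/15  [C is the centroid of △EGB]
4. C_y = -2  [C is the centroid of △EGB]
   → C = (-166/15, -2)

C = (-166/15, -2)
F = (-133/20, -13/4)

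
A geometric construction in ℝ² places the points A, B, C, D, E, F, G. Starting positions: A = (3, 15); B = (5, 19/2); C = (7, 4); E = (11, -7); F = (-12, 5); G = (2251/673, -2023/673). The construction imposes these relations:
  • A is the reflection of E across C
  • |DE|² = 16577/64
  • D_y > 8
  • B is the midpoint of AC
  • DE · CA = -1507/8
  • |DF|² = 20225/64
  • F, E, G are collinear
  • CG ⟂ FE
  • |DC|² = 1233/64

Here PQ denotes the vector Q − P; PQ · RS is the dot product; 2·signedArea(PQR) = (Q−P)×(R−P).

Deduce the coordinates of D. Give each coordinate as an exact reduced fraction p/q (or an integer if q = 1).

D = (11/2, 65/8)

1. D_x = 11/2  [line 4·x + -11·y + 539/8 = 0 ∩ |DC|² = 1233/64]
2. D_y = 65/8  [line 4·x + -11·y + 539/8 = 0 ∩ |DC|² = 1233/64]
   → D = (11/2, 65/8)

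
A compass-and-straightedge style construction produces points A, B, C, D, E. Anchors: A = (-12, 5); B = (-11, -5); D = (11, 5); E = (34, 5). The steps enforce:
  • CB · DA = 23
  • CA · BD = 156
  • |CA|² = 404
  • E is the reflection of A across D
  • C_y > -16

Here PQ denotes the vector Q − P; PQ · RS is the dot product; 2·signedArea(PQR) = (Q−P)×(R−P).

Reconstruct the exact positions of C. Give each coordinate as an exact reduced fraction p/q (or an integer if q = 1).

1. C_x = -10  [CA · BD = 156 ∩ CB · DA = 23]
2. C_y = -15  [CA · BD = 156 ∩ CB · DA = 23]
   → C = (-10, -15)

C = (-10, -15)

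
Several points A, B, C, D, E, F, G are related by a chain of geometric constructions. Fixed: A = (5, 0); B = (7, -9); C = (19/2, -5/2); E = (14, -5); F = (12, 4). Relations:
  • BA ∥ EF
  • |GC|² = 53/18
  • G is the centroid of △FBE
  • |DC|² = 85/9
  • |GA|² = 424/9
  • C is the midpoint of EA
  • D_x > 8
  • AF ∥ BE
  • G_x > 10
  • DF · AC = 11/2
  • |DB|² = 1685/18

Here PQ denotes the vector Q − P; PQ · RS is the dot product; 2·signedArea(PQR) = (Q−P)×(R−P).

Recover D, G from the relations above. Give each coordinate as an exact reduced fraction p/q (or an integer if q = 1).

1. D_x = 53/6  [line -9/2·x + 5/2·y + 77/2 = 0 ∩ |DB|² = 1685/18]
2. D_y = 1/2  [line -9/2·x + 5/2·y + 77/2 = 0 ∩ |DB|² = 1685/18]
   → D = (53/6, 1/2)
3. G_x = 11  [G is the centroid of △FBE]
4. G_y = -10/3  [G is the centroid of △FBE]
   → G = (11, -10/3)

D = (53/6, 1/2)
G = (11, -10/3)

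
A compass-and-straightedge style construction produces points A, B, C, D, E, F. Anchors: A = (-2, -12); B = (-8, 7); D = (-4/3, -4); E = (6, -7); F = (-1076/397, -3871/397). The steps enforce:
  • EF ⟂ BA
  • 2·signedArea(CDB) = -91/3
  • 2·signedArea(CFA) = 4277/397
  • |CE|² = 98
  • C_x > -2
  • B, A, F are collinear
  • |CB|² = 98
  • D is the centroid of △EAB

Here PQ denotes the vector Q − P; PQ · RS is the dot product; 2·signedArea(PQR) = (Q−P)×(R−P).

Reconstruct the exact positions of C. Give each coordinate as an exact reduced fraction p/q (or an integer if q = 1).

C = (-1, 0)

1. C_x = -1  [2·signedArea(CDB) = -91/3 ∩ 2·signedArea(CFA) = 4277/397]
2. C_y = 0  [2·signedArea(CDB) = -91/3 ∩ 2·signedArea(CFA) = 4277/397]
   → C = (-1, 0)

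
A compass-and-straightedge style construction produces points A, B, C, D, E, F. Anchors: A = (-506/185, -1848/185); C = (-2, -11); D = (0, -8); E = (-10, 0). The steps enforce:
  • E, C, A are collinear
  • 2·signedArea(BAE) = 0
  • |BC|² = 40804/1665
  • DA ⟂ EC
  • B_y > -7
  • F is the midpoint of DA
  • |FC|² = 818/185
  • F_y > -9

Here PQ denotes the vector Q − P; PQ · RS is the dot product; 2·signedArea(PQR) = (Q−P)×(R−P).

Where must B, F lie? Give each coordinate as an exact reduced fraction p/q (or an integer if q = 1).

B = (-2726/555, -3883/555)
F = (-253/185, -1664/185)

1. B_x = -2726/555  [line -1848/185·x + -1344/185·y + -3696/37 = 0 ∩ |BC|² = 40804/1665]
2. B_y = -3883/555  [line -1848/185·x + -1344/185·y + -3696/37 = 0 ∩ |BC|² = 40804/1665]
   → B = (-2726/555, -3883/555)
3. F_x = -253/185  [F is the midpoint of DA]
4. F_y = -1664/185  [F is the midpoint of DA]
   → F = (-253/185, -1664/185)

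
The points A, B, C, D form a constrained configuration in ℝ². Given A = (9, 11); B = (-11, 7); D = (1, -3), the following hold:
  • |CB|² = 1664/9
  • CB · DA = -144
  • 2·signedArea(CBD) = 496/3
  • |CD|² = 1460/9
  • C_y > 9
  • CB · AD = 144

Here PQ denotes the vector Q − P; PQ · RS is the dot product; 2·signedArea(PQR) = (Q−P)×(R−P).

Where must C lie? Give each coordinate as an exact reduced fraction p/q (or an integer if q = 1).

1. C_x = 7/3  [2·signedArea(CBD) = 496/3 ∩ CB · AD = 144]
2. C_y = 29/3  [2·signedArea(CBD) = 496/3 ∩ CB · AD = 144]
   → C = (7/3, 29/3)

C = (7/3, 29/3)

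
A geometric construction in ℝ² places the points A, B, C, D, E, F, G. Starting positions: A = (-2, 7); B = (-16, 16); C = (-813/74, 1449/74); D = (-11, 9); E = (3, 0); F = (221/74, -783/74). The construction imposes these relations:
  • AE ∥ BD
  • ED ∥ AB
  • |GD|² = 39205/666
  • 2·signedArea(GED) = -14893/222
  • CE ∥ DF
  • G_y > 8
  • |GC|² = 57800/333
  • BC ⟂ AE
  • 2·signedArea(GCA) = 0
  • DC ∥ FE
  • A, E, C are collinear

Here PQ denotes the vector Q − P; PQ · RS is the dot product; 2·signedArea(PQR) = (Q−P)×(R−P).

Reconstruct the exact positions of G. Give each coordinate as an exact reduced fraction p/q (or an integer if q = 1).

1. G_x = -739/222  [2·signedArea(GCA) = 0 ∩ 2·signedArea(GED) = -14893/222]
2. G_y = 1967/222  [2·signedArea(GCA) = 0 ∩ 2·signedArea(GED) = -14893/222]
   → G = (-739/222, 1967/222)

G = (-739/222, 1967/222)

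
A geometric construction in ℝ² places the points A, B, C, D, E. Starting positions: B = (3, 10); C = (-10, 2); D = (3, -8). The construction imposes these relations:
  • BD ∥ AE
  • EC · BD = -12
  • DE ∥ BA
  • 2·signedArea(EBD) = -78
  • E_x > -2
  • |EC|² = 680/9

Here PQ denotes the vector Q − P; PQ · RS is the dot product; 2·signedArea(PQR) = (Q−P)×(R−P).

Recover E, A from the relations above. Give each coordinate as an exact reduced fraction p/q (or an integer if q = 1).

A = (-4/3, 58/3)
E = (-4/3, 4/3)

1. E_x = -4/3  [EC · BD = -12 ∩ 2·signedArea(EBD) = -78]
2. E_y = 4/3  [EC · BD = -12 ∩ 2·signedArea(EBD) = -78]
   → E = (-4/3, 4/3)
3. A_x = -4/3  [BD ∥ AE ∩ DE ∥ BA]
4. A_y = 58/3  [BD ∥ AE ∩ DE ∥ BA]
   → A = (-4/3, 58/3)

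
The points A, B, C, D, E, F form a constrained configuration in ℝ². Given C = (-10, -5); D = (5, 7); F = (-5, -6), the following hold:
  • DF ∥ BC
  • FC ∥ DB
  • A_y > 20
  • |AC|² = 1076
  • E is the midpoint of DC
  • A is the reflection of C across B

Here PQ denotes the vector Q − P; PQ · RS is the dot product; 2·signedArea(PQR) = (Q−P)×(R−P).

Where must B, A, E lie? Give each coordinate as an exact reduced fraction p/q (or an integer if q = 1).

1. B_x = 0  [DF ∥ BC ∩ FC ∥ DB]
2. B_y = 8  [DF ∥ BC ∩ FC ∥ DB]
   → B = (0, 8)
3. A_x = 10  [A is the reflection of C across B]
4. A_y = 21  [A is the reflection of C across B]
   → A = (10, 21)
5. E_x = -5/2  [E is the midpoint of DC]
6. E_y = 1  [E is the midpoint of DC]
   → E = (-5/2, 1)

A = (10, 21)
B = (0, 8)
E = (-5/2, 1)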